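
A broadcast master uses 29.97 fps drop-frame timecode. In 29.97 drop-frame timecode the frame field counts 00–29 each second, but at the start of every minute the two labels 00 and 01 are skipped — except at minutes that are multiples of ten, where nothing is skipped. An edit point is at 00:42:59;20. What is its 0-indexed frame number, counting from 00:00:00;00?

77314

As if non-drop at 30 labels/s: (0 × 3600 + 42 × 60 + 59) × 30 + 20 = 77390.
Minute boundaries passed: 42; those not divisible by 10: 42 − 4 = 38; dropped labels = 2 × 38 = 76.
Actual frame index = 77390 − 76 = 77314.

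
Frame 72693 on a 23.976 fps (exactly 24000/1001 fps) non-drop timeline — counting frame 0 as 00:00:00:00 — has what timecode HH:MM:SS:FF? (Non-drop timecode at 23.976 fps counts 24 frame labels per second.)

00:50:28:21

72693 ÷ 24 = 3028 full seconds, remainder 21 frames.
3028 s = 0 h 50 min 28 s.
Timecode: 00:50:28:21.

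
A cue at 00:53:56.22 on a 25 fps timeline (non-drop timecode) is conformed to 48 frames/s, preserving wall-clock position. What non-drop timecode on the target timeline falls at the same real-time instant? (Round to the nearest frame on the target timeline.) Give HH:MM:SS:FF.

Source frame index: (0×3600 + 53×60 + 56) × 25 + 22 = 80922.
Real time: 80922 / (25) = 80922/25 s.
Target frame: (80922/25) × (48) = 3884256/25 ≈ 155370.240 → 155370.
At 48 labels/s: frame 155370 → 00:53:56:42.

00:53:56:42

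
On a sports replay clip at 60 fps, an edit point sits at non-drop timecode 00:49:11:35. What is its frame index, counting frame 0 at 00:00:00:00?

frame 177095

Total seconds to the label: (0 × 3600 + 49 × 60 + 11) = 2951.
Frame index = 2951 × 60 + 35 = 177095.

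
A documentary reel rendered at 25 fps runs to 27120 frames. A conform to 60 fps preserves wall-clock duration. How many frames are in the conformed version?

65088 frames

Target frames = source frames × (target rate / source rate) = 27120 × (60)/(25) = 27120 × 12/5 = 65088.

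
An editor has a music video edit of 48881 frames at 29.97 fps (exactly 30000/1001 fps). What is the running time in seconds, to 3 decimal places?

1630.996 seconds

Running time = 48881 × 1001/30000 = 48929881/30000 s ≈ 1630.996 s.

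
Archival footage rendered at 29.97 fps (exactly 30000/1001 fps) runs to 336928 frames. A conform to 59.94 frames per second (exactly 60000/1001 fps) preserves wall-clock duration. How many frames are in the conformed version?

673856 frames

Target frames = source frames × (target rate / source rate) = 336928 × (60000/1001)/(30000/1001) = 336928 × 2 = 673856.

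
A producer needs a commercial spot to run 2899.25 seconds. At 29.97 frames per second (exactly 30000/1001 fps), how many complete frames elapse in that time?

Frames = 2899.25 × 30000/1001 = 86977500/1001 ≈ 86890.6094.
Complete frames: 86890.

86890 frames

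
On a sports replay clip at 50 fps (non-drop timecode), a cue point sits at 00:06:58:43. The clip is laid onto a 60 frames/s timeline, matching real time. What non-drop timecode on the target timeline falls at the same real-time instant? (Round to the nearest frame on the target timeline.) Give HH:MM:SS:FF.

00:06:58:52

Source frame index: (0×3600 + 6×60 + 58) × 50 + 43 = 20943.
Real time: 20943 / (50) = 20943/50 s.
Target frame: (20943/50) × (60) = 125658/5 ≈ 25131.600 → 25132.
At 60 labels/s: frame 25132 → 00:06:58:52.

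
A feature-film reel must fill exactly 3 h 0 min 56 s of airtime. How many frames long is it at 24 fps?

260544 frames

3 h 0 min 56 s = 10856 s.
Frames = 10856 × 24 = 260544.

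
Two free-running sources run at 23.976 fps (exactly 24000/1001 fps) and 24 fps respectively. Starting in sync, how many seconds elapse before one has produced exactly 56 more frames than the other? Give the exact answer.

The gap grows by |24 − 24000/1001| = 24/1001 frames per second.
Time for a 56-frame gap: 56 ÷ (24/1001) = 7007/3 s.

7007/3 seconds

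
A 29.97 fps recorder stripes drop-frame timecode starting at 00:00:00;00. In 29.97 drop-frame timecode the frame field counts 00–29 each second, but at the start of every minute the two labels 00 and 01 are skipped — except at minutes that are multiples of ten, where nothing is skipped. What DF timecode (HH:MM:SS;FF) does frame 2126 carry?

Each 10-minute DF block holds 10 × 60 × 30 − 9 × 2 = 17982 frames. 2126 ÷ 17982 → 0 full blocks, remainder 2126.
Within the partial block the first minute is 1800 frames and each further minute 1798, so 1 further minute boundary passed. Total skipped labels = 18 × 0 + 2 × 1 = 2.
Non-drop label index = 2126 + 2 = 2128; at 30 labels/s that is 00:01:10:28, i.e. DF 00:01:10;28.

00:01:10;28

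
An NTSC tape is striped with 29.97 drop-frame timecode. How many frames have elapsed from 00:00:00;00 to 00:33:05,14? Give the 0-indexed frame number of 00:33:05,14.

Complete 10-minute blocks: 3, each 17982 frames → 53946.
Remaining 3 whole minutes in the current block: 1800 + 2 × 1798 = 5396 frames.
Within the current minute: 5 × 30 + 14 − 2 = 162 (labels ;00/;01 skipped at this minute). Total = 53946 + 5396 + 162 = 59504.

59504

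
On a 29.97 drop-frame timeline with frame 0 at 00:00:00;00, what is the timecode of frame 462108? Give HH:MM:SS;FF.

04:16:59;00

Each 10-minute DF block holds 10 × 60 × 30 − 9 × 2 = 17982 frames. 462108 ÷ 17982 → 25 full blocks, remainder 12558.
Within the partial block the first minute is 1800 frames and each further minute 1798, so 6 further minute boundaries passed. Total skipped labels = 18 × 25 + 2 × 6 = 462.
Non-drop label index = 462108 + 462 = 462570; at 30 labels/s that is 04:16:59:00, i.e. DF 04:16:59;00.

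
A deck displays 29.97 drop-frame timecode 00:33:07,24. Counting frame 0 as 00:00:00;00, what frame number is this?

59574

Complete 10-minute blocks: 3, each 17982 frames → 53946.
Remaining 3 whole minutes in the current block: 1800 + 2 × 1798 = 5396 frames.
Within the current minute: 7 × 30 + 24 − 2 = 232 (labels ;00/;01 skipped at this minute). Total = 53946 + 5396 + 232 = 59574.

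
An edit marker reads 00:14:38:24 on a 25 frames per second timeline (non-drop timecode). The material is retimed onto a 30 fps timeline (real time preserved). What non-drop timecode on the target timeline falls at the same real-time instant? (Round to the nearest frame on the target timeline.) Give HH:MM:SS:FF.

Source frame index: (0×3600 + 14×60 + 38) × 25 + 24 = 21974.
Real time: 21974 / (25) = 21974/25 s.
Target frame: (21974/25) × (30) = 131844/5 ≈ 26368.800 → 26369.
At 30 labels/s: frame 26369 → 00:14:38:29.

00:14:38:29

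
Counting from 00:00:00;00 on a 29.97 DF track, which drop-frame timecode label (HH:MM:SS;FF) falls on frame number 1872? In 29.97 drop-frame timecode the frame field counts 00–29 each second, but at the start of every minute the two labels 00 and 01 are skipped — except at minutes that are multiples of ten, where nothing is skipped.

Ten DF minutes hold 17982 frames, so frame 1872 lies in block 0 (frames 0–17981) with 1872 frames into that block.
The block's first minute is 1800 frames and the rest 1798 each; 1872 frames reaches minute 1, so 0 × 18 + 1 × 2 = 2 labels have been skipped so far.
Adding those back, label number 1872 + 2 = 1874 at 30 labels/s is 62 s + 14 f = 0 h 1 min 2 s frame 14, i.e. 00:01:02;14.

00:01:02;14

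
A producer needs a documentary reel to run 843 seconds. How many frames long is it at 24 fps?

Frames = 843 × 24 = 20232.

20232 frames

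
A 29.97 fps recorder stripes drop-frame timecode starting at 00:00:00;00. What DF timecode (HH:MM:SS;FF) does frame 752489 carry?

Ten DF minutes hold 17982 frames, so frame 752489 lies in block 41 (frames 737262–755243) with 15227 frames into that block.
The block's first minute is 1800 frames and the rest 1798 each; 15227 frames reaches minute 8, so 41 × 18 + 8 × 2 = 754 labels have been skipped so far.
Adding those back, label number 752489 + 754 = 753243 at 30 labels/s is 25108 s + 3 f = 6 h 58 min 28 s frame 3, i.e. 06:58:28;03.

06:58:28;03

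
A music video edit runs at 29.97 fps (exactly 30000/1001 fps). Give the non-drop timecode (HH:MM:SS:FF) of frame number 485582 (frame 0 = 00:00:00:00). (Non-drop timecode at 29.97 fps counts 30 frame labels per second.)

04:29:46:02

485582 ÷ 30 = 16186 full seconds, remainder 2 frames.
16186 s = 4 h 29 min 46 s.
Timecode: 04:29:46:02.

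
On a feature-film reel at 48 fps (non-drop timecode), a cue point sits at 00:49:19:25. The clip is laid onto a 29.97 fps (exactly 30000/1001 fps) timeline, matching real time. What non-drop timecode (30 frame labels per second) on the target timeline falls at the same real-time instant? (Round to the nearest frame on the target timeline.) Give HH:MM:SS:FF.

Source frame index: (0×3600 + 49×60 + 19) × 48 + 25 = 142057.
Real time: 142057 / (48) = 142057/48 s.
Target frame: (142057/48) × (30000/1001) = 88785625/1001 ≈ 88696.928 → 88697.
At 30 labels/s: frame 88697 → 00:49:16:17.

00:49:16:17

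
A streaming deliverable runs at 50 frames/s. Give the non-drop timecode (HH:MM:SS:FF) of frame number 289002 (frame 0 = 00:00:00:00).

01:36:20:02

289002 ÷ 50 = 5780 full seconds, remainder 2 frames.
5780 s = 1 h 36 min 20 s.
Timecode: 01:36:20:02.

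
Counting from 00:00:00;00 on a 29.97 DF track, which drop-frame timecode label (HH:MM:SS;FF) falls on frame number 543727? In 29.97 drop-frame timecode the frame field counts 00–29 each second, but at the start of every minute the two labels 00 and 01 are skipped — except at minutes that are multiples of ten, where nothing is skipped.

Ten DF minutes hold 17982 frames, so frame 543727 lies in block 30 (frames 539460–557441) with 4267 frames into that block.
The block's first minute is 1800 frames and the rest 1798 each; 4267 frames reaches minute 2, so 30 × 18 + 2 × 2 = 544 labels have been skipped so far.
Adding those back, label number 543727 + 544 = 544271 at 30 labels/s is 18142 s + 11 f = 5 h 2 min 22 s frame 11, i.e. 05:02:22;11.

05:02:22;11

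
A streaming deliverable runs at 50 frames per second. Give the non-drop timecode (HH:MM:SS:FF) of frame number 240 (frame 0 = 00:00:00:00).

240 ÷ 50 = 4 full seconds, remainder 40 frames.
4 s = 0 h 0 min 4 s.
Timecode: 00:00:04:40.

00:00:04:40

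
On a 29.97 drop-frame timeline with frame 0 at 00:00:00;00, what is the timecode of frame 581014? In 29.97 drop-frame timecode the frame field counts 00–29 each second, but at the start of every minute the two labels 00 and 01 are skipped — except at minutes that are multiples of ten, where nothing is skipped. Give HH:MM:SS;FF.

Ten DF minutes hold 17982 frames, so frame 581014 lies in block 32 (frames 575424–593405) with 5590 frames into that block.
The block's first minute is 1800 frames and the rest 1798 each; 5590 frames reaches minute 3, so 32 × 18 + 3 × 2 = 582 labels have been skipped so far.
Adding those back, label number 581014 + 582 = 581596 at 30 labels/s is 19386 s + 16 f = 5 h 23 min 6 s frame 16, i.e. 05:23:06;16.

05:23:06;16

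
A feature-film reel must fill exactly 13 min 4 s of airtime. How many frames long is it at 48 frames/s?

13 min 4 s = 784 s.
Frames = 784 × 48 = 37632.

37632 frames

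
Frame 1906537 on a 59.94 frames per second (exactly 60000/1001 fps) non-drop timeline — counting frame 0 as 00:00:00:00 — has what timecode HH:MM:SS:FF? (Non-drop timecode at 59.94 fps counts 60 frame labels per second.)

1906537 ÷ 60 = 31775 full seconds, remainder 37 frames.
31775 s = 8 h 49 min 35 s.
Timecode: 08:49:35:37.

08:49:35:37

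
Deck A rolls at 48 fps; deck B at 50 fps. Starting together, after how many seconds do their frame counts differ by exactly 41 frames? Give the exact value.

20.5 seconds

The gap grows by |50 − 48| = 2 frames per second.
Time for a 41-frame gap: 41 ÷ (2) = 20.5 s.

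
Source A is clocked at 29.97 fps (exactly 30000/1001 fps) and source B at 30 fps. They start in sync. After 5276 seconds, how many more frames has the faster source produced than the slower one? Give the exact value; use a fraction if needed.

A emits 30000/1001 × 5276 = 158280000/1001 frames; B emits 30 × 5276 = 158280.
Difference = 158280/1001 frames (≈ 158.1219); B is ahead of A.

158280/1001 frames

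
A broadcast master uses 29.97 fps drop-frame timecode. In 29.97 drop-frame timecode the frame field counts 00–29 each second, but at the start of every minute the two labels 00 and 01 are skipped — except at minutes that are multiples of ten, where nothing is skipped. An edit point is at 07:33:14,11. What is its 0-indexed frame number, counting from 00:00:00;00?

As if non-drop at 30 labels/s: (7 × 3600 + 33 × 60 + 14) × 30 + 11 = 815831.
Minute boundaries passed: 453; those not divisible by 10: 453 − 45 = 408; dropped labels = 2 × 408 = 816.
Actual frame index = 815831 − 816 = 815015.

815015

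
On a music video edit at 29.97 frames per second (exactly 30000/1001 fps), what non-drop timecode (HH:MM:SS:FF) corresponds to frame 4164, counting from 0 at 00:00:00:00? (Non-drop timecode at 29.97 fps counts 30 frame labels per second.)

4164 ÷ 30 = 138 full seconds, remainder 24 frames.
138 s = 0 h 2 min 18 s.
Timecode: 00:02:18:24.

00:02:18:24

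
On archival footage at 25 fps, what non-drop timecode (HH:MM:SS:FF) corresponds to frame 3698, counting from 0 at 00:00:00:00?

00:02:27:23

3698 ÷ 25 = 147 full seconds, remainder 23 frames.
147 s = 0 h 2 min 27 s.
Timecode: 00:02:27:23.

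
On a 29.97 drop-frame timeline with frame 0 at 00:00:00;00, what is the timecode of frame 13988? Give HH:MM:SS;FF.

Each 10-minute DF block holds 10 × 60 × 30 − 9 × 2 = 17982 frames. 13988 ÷ 17982 → 0 full blocks, remainder 13988.
Within the partial block the first minute is 1800 frames and each further minute 1798, so 7 further minute boundaries passed. Total skipped labels = 18 × 0 + 2 × 7 = 14.
Non-drop label index = 13988 + 14 = 14002; at 30 labels/s that is 00:07:46:22, i.e. DF 00:07:46;22.

00:07:46;22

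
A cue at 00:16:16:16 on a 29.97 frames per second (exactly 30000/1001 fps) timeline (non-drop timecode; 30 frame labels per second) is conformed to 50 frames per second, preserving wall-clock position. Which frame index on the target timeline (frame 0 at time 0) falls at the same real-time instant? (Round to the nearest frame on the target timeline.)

frame 48875

Source frame index: (0×3600 + 16×60 + 16) × 30 + 16 = 29296.
Real time: 29296 / (30000/1001) = 1832831/1875 s.
Target frame: (1832831/1875) × (50) = 3665662/75 ≈ 48875.493 → 48875.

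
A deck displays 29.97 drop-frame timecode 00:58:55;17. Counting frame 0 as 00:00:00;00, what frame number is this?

As if non-drop at 30 labels/s: (0 × 3600 + 58 × 60 + 55) × 30 + 17 = 106067.
Minute boundaries passed: 58; those not divisible by 10: 58 − 5 = 53; dropped labels = 2 × 53 = 106.
Actual frame index = 106067 − 106 = 105961.

105961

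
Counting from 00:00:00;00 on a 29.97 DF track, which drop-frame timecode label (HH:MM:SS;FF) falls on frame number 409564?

Ten DF minutes hold 17982 frames, so frame 409564 lies in block 22 (frames 395604–413585) with 13960 frames into that block.
The block's first minute is 1800 frames and the rest 1798 each; 13960 frames reaches minute 7, so 22 × 18 + 7 × 2 = 410 labels have been skipped so far.
Adding those back, label number 409564 + 410 = 409974 at 30 labels/s is 13665 s + 24 f = 3 h 47 min 45 s frame 24, i.e. 03:47:45;24.

03:47:45;24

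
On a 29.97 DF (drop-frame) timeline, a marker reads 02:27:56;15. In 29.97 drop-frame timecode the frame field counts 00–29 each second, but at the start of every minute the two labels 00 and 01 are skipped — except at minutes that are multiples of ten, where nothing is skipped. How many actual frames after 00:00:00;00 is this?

266029

Complete 10-minute blocks: 14, each 17982 frames → 251748.
Remaining 7 whole minutes in the current block: 1800 + 6 × 1798 = 12588 frames.
Within the current minute: 56 × 30 + 15 − 2 = 1693 (labels ;00/;01 skipped at this minute). Total = 251748 + 12588 + 1693 = 266029.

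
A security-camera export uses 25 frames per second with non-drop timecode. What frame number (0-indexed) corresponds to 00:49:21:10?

Total seconds to the label: (0 × 3600 + 49 × 60 + 21) = 2961.
Frame index = 2961 × 25 + 10 = 74035.

74035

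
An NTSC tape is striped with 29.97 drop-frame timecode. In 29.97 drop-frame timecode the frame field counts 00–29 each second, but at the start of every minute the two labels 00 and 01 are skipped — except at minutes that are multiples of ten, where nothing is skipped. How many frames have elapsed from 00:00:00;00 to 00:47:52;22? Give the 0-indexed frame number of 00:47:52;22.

86096

As if non-drop at 30 labels/s: (0 × 3600 + 47 × 60 + 52) × 30 + 22 = 86182.
Minute boundaries passed: 47; those not divisible by 10: 47 − 4 = 43; dropped labels = 2 × 43 = 86.
Actual frame index = 86182 − 86 = 86096.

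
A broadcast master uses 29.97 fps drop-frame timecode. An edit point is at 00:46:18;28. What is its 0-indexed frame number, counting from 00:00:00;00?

83284

Complete 10-minute blocks: 4, each 17982 frames → 71928.
Remaining 6 whole minutes in the current block: 1800 + 5 × 1798 = 10790 frames.
Within the current minute: 18 × 30 + 28 − 2 = 566 (labels ;00/;01 skipped at this minute). Total = 71928 + 10790 + 566 = 83284.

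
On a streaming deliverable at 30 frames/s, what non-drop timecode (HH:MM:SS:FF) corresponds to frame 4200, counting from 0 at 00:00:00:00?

00:02:20:00

4200 ÷ 30 = 140 full seconds, remainder 0 frames.
140 s = 0 h 2 min 20 s.
Timecode: 00:02:20:00.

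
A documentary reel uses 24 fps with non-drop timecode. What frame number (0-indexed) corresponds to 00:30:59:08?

frame 44624

Total seconds to the label: (0 × 3600 + 30 × 60 + 59) = 1859.
Frame index = 1859 × 24 + 8 = 44624.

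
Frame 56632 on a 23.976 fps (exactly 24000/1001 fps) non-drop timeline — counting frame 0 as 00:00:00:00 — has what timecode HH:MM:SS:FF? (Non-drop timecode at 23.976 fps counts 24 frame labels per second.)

00:39:19:16

56632 ÷ 24 = 2359 full seconds, remainder 16 frames.
2359 s = 0 h 39 min 19 s.
Timecode: 00:39:19:16.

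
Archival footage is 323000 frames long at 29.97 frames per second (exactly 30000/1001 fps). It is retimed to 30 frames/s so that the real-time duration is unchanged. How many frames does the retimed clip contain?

323323 frames

Target frames = source frames × (target rate / source rate) = 323000 × (30)/(30000/1001) = 323000 × 1001/1000 = 323323.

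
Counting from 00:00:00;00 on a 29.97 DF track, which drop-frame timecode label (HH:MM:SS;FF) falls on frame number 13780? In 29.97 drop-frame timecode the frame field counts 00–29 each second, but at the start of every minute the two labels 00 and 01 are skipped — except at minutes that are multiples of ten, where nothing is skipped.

Each 10-minute DF block holds 10 × 60 × 30 − 9 × 2 = 17982 frames. 13780 ÷ 17982 → 0 full blocks, remainder 13780.
Within the partial block the first minute is 1800 frames and each further minute 1798, so 7 further minute boundaries passed. Total skipped labels = 18 × 0 + 2 × 7 = 14.
Non-drop label index = 13780 + 14 = 13794; at 30 labels/s that is 00:07:39:24, i.e. DF 00:07:39;24.

00:07:39;24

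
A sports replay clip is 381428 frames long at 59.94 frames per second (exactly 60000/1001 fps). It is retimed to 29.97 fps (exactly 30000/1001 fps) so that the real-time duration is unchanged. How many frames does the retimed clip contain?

190714 frames

Target frames = source frames × (target rate / source rate) = 381428 × (30000/1001)/(60000/1001) = 381428 × 1/2 = 190714.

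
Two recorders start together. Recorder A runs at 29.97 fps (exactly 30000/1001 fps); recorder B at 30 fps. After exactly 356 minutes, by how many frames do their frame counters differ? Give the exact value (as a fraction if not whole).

640800/1001 frames

356 min = 21360 s.
A emits 30000/1001 × 21360 = 640800000/1001 frames; B emits 30 × 21360 = 640800.
Difference = 640800/1001 frames (≈ 640.1598); B is ahead of A.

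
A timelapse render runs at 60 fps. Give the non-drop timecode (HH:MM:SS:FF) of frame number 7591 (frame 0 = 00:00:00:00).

7591 ÷ 60 = 126 full seconds, remainder 31 frames.
126 s = 0 h 2 min 6 s.
Timecode: 00:02:06:31.

00:02:06:31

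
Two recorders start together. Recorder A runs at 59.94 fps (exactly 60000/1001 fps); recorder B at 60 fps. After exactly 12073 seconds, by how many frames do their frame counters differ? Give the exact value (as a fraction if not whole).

A emits 60000/1001 × 12073 = 724380000/1001 frames; B emits 60 × 12073 = 724380.
Difference = 724380/1001 frames (≈ 723.6563); B is ahead of A.

724380/1001 frames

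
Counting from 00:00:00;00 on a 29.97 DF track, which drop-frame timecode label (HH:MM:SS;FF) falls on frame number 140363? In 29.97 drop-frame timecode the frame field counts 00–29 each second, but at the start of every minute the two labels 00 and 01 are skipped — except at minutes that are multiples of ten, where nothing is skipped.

Each 10-minute DF block holds 10 × 60 × 30 − 9 × 2 = 17982 frames. 140363 ÷ 17982 → 7 full blocks, remainder 14489.
Within the partial block the first minute is 1800 frames and each further minute 1798, so 8 further minute boundaries passed. Total skipped labels = 18 × 7 + 2 × 8 = 142.
Non-drop label index = 140363 + 142 = 140505; at 30 labels/s that is 01:18:03:15, i.e. DF 01:18:03;15.

01:18:03;15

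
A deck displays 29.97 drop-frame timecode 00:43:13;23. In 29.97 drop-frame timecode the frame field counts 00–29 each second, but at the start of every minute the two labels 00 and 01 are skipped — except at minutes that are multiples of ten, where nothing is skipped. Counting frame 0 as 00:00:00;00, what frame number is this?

Complete 10-minute blocks: 4, each 17982 frames → 71928.
Remaining 3 whole minutes in the current block: 1800 + 2 × 1798 = 5396 frames.
Within the current minute: 13 × 30 + 23 − 2 = 411 (labels ;00/;01 skipped at this minute). Total = 71928 + 5396 + 411 = 77735.

77735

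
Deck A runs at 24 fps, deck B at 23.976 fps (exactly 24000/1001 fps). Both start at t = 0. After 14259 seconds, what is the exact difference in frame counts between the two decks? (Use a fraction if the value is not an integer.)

48888/143 frames

A emits 24 × 14259 = 342216 frames; B emits 24000/1001 × 14259 = 48888000/143.
Difference = 48888/143 frames (≈ 341.8741); B is behind A.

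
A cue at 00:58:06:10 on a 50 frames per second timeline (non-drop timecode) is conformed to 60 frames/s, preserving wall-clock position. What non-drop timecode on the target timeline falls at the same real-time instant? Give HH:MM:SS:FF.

00:58:06:12

Source frame index: (0×3600 + 58×60 + 6) × 50 + 10 = 174310.
Real time: 174310 / (50) = 17431/5 s.
Target frame: (17431/5) × (60) = 209172.
At 60 labels/s: frame 209172 → 00:58:06:12.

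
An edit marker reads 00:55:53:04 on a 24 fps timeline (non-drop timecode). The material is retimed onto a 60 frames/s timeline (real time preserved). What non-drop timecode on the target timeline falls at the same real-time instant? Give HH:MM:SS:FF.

00:55:53:10

Source frame index: (0×3600 + 55×60 + 53) × 24 + 4 = 80476.
Real time: 80476 / (24) = 20119/6 s.
Target frame: (20119/6) × (60) = 201190.
At 60 labels/s: frame 201190 → 00:55:53:10.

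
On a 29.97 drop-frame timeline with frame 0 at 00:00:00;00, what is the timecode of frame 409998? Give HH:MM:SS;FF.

03:48:00;10

Ten DF minutes hold 17982 frames, so frame 409998 lies in block 22 (frames 395604–413585) with 14394 frames into that block.
The block's first minute is 1800 frames and the rest 1798 each; 14394 frames reaches minute 8, so 22 × 18 + 8 × 2 = 412 labels have been skipped so far.
Adding those back, label number 409998 + 412 = 410410 at 30 labels/s is 13680 s + 10 f = 3 h 48 min 0 s frame 10, i.e. 03:48:00;10.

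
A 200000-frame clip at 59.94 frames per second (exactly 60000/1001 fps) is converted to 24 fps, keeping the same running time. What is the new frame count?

80080 frames

Target frames = source frames × (target rate / source rate) = 200000 × (24)/(60000/1001) = 200000 × 1001/2500 = 80080.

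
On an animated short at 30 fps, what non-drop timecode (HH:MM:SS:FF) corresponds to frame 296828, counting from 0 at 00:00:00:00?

02:44:54:08

296828 ÷ 30 = 9894 full seconds, remainder 8 frames.
9894 s = 2 h 44 min 54 s.
Timecode: 02:44:54:08.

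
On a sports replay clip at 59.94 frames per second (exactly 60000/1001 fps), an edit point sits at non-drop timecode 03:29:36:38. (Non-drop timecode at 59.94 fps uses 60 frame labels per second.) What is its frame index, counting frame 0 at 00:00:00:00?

Total seconds to the label: (3 × 3600 + 29 × 60 + 36) = 12576.
Frame index = 12576 × 60 + 38 = 754598.

frame 754598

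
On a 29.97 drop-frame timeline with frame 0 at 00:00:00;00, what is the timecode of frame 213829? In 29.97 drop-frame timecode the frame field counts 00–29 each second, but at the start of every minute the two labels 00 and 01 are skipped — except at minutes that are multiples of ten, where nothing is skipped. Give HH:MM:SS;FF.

Ten DF minutes hold 17982 frames, so frame 213829 lies in block 11 (frames 197802–215783) with 16027 frames into that block.
The block's first minute is 1800 frames and the rest 1798 each; 16027 frames reaches minute 8, so 11 × 18 + 8 × 2 = 214 labels have been skipped so far.
Adding those back, label number 213829 + 214 = 214043 at 30 labels/s is 7134 s + 23 f = 1 h 58 min 54 s frame 23, i.e. 01:58:54;23.

01:58:54;23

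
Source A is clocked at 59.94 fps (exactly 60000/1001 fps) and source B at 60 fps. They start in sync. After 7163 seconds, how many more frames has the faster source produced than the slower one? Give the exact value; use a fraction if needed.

A emits 60000/1001 × 7163 = 33060000/77 frames; B emits 60 × 7163 = 429780.
Difference = 33060/77 frames (≈ 429.3506); B is ahead of A.

33060/77 frames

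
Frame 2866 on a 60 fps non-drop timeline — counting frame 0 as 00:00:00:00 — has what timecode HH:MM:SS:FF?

00:00:47:46

2866 ÷ 60 = 47 full seconds, remainder 46 frames.
47 s = 0 h 0 min 47 s.
Timecode: 00:00:47:46.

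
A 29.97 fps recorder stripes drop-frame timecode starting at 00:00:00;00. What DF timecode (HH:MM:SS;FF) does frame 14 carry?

Each 10-minute DF block holds 10 × 60 × 30 − 9 × 2 = 17982 frames. 14 ÷ 17982 → 0 full blocks, remainder 14.
Within the partial block the first minute is 1800 frames and each further minute 1798, so 0 further minute boundaries passed. Total skipped labels = 18 × 0 + 2 × 0 = 0.
Non-drop label index = 14 + 0 = 14; at 30 labels/s that is 00:00:00:14, i.e. DF 00:00:00;14.

00:00:00;14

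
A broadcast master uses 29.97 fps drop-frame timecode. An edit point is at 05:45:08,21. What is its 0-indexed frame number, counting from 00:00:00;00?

As if non-drop at 30 labels/s: (5 × 3600 + 45 × 60 + 8) × 30 + 21 = 621261.
Minute boundaries passed: 345; those not divisible by 10: 345 − 34 = 311; dropped labels = 2 × 311 = 622.
Actual frame index = 621261 − 622 = 620639.

620639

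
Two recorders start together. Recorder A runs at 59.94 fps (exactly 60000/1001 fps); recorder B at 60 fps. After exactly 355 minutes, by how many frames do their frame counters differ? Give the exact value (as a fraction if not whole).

1278000/1001 frames

355 min = 21300 s.
A emits 60000/1001 × 21300 = 1278000000/1001 frames; B emits 60 × 21300 = 1278000.
Difference = 1278000/1001 frames (≈ 1276.7233); B is ahead of A.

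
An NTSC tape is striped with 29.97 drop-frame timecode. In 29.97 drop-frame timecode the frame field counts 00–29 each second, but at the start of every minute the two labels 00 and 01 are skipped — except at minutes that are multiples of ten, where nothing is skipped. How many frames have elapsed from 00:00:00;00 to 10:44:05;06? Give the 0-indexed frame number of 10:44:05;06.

Complete 10-minute blocks: 64, each 17982 frames → 1150848.
Remaining 4 whole minutes in the current block: 1800 + 3 × 1798 = 7194 frames.
Within the current minute: 5 × 30 + 6 − 2 = 154 (labels ;00/;01 skipped at this minute). Total = 1150848 + 7194 + 154 = 1158196.

1158196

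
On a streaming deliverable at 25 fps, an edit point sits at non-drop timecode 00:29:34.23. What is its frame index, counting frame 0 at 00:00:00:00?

frame 44373

Total seconds to the label: (0 × 3600 + 29 × 60 + 34) = 1774.
Frame index = 1774 × 25 + 23 = 44373.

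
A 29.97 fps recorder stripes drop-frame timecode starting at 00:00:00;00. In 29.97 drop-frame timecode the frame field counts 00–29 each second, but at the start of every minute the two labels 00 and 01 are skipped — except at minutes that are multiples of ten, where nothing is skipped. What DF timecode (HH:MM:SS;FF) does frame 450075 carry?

04:10:17;15

Ten DF minutes hold 17982 frames, so frame 450075 lies in block 25 (frames 449550–467531) with 525 frames into that block.
The block's first minute is 1800 frames and the rest 1798 each; 525 frames reaches minute 0, so 25 × 18 + 0 × 2 = 450 labels have been skipped so far.
Adding those back, label number 450075 + 450 = 450525 at 30 labels/s is 15017 s + 15 f = 4 h 10 min 17 s frame 15, i.e. 04:10:17;15.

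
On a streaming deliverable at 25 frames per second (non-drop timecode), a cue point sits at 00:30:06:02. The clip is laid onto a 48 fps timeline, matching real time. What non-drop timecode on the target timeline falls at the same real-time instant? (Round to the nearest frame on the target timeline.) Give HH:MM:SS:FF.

Source frame index: (0×3600 + 30×60 + 6) × 25 + 2 = 45152.
Real time: 45152 / (25) = 45152/25 s.
Target frame: (45152/25) × (48) = 2167296/25 ≈ 86691.840 → 86692.
At 48 labels/s: frame 86692 → 00:30:06:04.

00:30:06:04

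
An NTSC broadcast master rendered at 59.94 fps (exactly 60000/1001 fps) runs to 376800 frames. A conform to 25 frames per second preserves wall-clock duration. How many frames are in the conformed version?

157157 frames

Target frames = source frames × (target rate / source rate) = 376800 × (25)/(60000/1001) = 376800 × 1001/2400 = 157157.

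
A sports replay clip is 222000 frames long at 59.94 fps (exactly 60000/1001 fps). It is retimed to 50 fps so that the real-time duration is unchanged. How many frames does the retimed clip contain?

185185 frames

Target frames = source frames × (target rate / source rate) = 222000 × (50)/(60000/1001) = 222000 × 1001/1200 = 185185.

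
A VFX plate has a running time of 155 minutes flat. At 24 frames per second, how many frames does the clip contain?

223200 frames

155 min = 9300 s.
Frames = 9300 × 24 = 223200.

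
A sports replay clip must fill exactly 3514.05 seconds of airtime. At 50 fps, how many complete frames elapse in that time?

175702 frames

Frames = 3514.05 × 50 = 351405/2 ≈ 175702.5000.
Complete frames: 175702.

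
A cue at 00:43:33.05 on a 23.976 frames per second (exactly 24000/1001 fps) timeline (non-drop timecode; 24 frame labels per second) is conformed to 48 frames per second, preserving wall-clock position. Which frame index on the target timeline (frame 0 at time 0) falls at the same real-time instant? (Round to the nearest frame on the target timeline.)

Source frame index: (0×3600 + 43×60 + 33) × 24 + 5 = 62717.
Real time: 62717 / (24000/1001) = 62779717/24000 s.
Target frame: (62779717/24000) × (48) = 62779717/500 ≈ 125559.434 → 125559.

frame 125559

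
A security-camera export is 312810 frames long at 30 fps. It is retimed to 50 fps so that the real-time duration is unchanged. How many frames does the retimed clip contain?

521350 frames

Target frames = source frames × (target rate / source rate) = 312810 × (50)/(30) = 312810 × 5/3 = 521350.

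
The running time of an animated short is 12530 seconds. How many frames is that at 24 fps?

Frames = 12530 × 24 = 300720.

300720 frames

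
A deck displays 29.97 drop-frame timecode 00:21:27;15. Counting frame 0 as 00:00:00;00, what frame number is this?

38587

As if non-drop at 30 labels/s: (0 × 3600 + 21 × 60 + 27) × 30 + 15 = 38625.
Minute boundaries passed: 21; those not divisible by 10: 21 − 2 = 19; dropped labels = 2 × 19 = 38.
Actual frame index = 38625 − 38 = 38587.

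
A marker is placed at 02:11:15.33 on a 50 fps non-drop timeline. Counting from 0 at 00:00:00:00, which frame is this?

393783

Total seconds to the label: (2 × 3600 + 11 × 60 + 15) = 7875.
Frame index = 7875 × 50 + 33 = 393783.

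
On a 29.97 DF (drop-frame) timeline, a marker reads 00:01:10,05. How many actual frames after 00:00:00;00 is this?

As if non-drop at 30 labels/s: (0 × 3600 + 1 × 60 + 10) × 30 + 5 = 2105.
Minute boundaries passed: 1; those not divisible by 10: 1 − 0 = 1; dropped labels = 2 × 1 = 2.
Actual frame index = 2105 − 2 = 2103.

2103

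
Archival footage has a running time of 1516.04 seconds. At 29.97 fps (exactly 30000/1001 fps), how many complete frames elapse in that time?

45435 frames

Frames = 1516.04 × 30000/1001 = 45481200/1001 ≈ 45435.7642.
Complete frames: 45435.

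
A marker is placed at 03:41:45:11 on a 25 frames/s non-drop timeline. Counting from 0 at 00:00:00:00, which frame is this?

frame 332636

Total seconds to the label: (3 × 3600 + 41 × 60 + 45) = 13305.
Frame index = 13305 × 25 + 11 = 332636.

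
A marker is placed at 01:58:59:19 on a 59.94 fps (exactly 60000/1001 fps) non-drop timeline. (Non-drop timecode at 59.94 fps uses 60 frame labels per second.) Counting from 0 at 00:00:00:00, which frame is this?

Total seconds to the label: (1 × 3600 + 58 × 60 + 59) = 7139.
Frame index = 7139 × 60 + 19 = 428359.

428359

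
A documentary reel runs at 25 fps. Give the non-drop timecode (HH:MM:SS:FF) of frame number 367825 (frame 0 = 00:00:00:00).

04:05:13:00

367825 ÷ 25 = 14713 full seconds, remainder 0 frames.
14713 s = 4 h 5 min 13 s.
Timecode: 04:05:13:00.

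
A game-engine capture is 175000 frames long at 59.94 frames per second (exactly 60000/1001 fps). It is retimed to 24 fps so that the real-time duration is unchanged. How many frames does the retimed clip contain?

70070 frames

Target frames = source frames × (target rate / source rate) = 175000 × (24)/(60000/1001) = 175000 × 1001/2500 = 70070.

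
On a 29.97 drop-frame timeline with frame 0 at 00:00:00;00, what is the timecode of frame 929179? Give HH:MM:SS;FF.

Each 10-minute DF block holds 10 × 60 × 30 − 9 × 2 = 17982 frames. 929179 ÷ 17982 → 51 full blocks, remainder 12097.
Within the partial block the first minute is 1800 frames and each further minute 1798, so 6 further minute boundaries passed. Total skipped labels = 18 × 51 + 2 × 6 = 930.
Non-drop label index = 929179 + 930 = 930109; at 30 labels/s that is 08:36:43:19, i.e. DF 08:36:43;19.

08:36:43;19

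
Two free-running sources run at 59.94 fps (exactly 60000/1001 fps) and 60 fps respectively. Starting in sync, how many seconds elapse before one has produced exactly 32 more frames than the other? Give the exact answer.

8008/15 seconds

The gap grows by |60 − 60000/1001| = 60/1001 frames per second.
Time for a 32-frame gap: 32 ÷ (60/1001) = 8008/15 s.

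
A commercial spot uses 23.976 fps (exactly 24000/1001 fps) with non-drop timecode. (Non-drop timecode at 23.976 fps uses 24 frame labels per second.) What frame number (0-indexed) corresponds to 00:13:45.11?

19811

Total seconds to the label: (0 × 3600 + 13 × 60 + 45) = 825.
Frame index = 825 × 24 + 11 = 19811.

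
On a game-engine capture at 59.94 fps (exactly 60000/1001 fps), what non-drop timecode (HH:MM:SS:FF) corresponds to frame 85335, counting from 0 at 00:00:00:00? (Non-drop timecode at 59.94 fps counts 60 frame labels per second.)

00:23:42:15

85335 ÷ 60 = 1422 full seconds, remainder 15 frames.
1422 s = 0 h 23 min 42 s.
Timecode: 00:23:42:15.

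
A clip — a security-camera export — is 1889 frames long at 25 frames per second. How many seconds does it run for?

75.56 seconds

Running time = 1889 / (25) = 75.56 s.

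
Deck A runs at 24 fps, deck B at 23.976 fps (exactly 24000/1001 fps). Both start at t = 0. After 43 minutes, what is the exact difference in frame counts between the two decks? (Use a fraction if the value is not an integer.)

61920/1001 frames

43 min = 2580 s.
A emits 24 × 2580 = 61920 frames; B emits 24000/1001 × 2580 = 61920000/1001.
Difference = 61920/1001 frames (≈ 61.8581); B is behind A.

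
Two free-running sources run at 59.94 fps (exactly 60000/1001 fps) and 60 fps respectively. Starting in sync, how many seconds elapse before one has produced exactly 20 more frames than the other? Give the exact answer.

The gap grows by |60 − 60000/1001| = 60/1001 frames per second.
Time for a 20-frame gap: 20 ÷ (60/1001) = 1001/3 s.

1001/3 seconds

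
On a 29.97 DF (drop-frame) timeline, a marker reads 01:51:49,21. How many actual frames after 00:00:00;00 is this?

Complete 10-minute blocks: 11, each 17982 frames → 197802.
Remaining 1 whole minute in the current block: 1800 + 0 × 1798 = 1800 frames.
Within the current minute: 49 × 30 + 21 − 2 = 1489 (labels ;00/;01 skipped at this minute). Total = 197802 + 1800 + 1489 = 201091.

201091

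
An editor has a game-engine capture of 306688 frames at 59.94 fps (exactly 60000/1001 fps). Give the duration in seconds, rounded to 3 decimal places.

Running time = 306688 × 1001/60000 = 9593584/1875 s ≈ 5116.578 s.

5116.578 seconds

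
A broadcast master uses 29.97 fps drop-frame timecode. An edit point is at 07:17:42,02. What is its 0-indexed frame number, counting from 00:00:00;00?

787074

As if non-drop at 30 labels/s: (7 × 3600 + 17 × 60 + 42) × 30 + 2 = 787862.
Minute boundaries passed: 437; those not divisible by 10: 437 − 43 = 394; dropped labels = 2 × 394 = 788.
Actual frame index = 787862 − 788 = 787074.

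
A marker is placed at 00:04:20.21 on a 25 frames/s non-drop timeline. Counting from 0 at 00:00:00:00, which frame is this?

Total seconds to the label: (0 × 3600 + 4 × 60 + 20) = 260.
Frame index = 260 × 25 + 21 = 6521.

frame 6521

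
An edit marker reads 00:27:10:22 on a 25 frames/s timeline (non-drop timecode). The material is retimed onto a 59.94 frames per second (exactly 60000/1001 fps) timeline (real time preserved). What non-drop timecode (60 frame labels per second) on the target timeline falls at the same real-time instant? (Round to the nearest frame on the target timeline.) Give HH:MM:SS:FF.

00:27:09:15

Source frame index: (0×3600 + 27×60 + 10) × 25 + 22 = 40772.
Real time: 40772 / (25) = 40772/25 s.
Target frame: (40772/25) × (60000/1001) = 97852800/1001 ≈ 97755.045 → 97755.
At 60 labels/s: frame 97755 → 00:27:09:15.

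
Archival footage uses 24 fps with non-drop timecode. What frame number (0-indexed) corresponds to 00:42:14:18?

60834

Total seconds to the label: (0 × 3600 + 42 × 60 + 14) = 2534.
Frame index = 2534 × 24 + 18 = 60834.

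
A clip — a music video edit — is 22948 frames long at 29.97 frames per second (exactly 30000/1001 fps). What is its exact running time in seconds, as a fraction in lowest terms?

Running time = 22948 ÷ (30000/1001) = 22948 × 1001/30000 = 5742737/7500 s.

5742737/7500 seconds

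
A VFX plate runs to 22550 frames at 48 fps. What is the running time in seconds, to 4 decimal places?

Running time = 22550 × 1/48 = 11275/24 s ≈ 469.7917 s.

469.7917 seconds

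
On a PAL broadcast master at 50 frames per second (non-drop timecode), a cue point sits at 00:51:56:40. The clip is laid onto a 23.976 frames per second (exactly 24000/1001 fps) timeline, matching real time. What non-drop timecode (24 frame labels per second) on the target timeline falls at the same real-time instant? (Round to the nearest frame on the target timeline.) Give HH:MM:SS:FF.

00:51:53:16

Source frame index: (0×3600 + 51×60 + 56) × 50 + 40 = 155840.
Real time: 155840 / (50) = 15584/5 s.
Target frame: (15584/5) × (24000/1001) = 74803200/1001 ≈ 74728.472 → 74728.
At 24 labels/s: frame 74728 → 00:51:53:16.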